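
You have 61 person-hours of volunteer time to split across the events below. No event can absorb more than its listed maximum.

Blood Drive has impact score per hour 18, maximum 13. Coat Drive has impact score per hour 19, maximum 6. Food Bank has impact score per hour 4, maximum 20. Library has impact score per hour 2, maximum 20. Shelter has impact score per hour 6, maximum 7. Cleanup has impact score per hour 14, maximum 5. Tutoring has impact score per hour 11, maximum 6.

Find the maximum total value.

Rank by impact score per hour: Coat Drive 19 > Blood Drive 18 > Cleanup 14 > Tutoring 11 > Shelter 6 > Food Bank 4 > Library 2.
Coat Drive takes 6 to reach its cap of 6 ; 55 left.
Give Blood Drive 13 to hit its cap of 13 ; 42 left.
Cleanup takes 5 to reach its cap of 5 ; 37 left.
Give Tutoring 6 to hit its cap of 6 ; 31 left.
Shelter: +7 to 7 (cap) ; 24 left.
Food Bank takes 20 to reach its cap of 20 ; 4 left.
Library has room for 20 but only 4 remain, so it gets 4.
Total = 18×13 + 19×6 + 4×20 + 2×4 + 6×7 + 14×5 + 11×6 = 614.

614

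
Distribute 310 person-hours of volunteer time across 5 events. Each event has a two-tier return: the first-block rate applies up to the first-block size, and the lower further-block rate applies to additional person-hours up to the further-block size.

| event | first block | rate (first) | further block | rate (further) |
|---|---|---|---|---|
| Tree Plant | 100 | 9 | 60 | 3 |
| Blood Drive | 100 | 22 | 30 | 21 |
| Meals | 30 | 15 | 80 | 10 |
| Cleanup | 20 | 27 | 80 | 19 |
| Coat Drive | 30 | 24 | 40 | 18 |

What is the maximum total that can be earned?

6480

Treat each block as its own option and order by rate: Cleanup/first 27 > Coat Drive/first 24 > Blood Drive/first 22 > Blood Drive/second 21 > Cleanup/second 19 > Coat Drive/second 18 > Meals/first 15 > Meals/second 10 > Tree Plant/first 9 > Tree Plant/second 3.
Cleanup first at 27: fill all 20 → 290 left.
Fill Coat Drive first block (30 at 24) → 260 left.
Fill Blood Drive first block (100 at 22) → 160 left.
Blood Drive second at 21: fill all 30 → 130 left.
Fill Cleanup second block (80 at 19) → 50 left.
Coat Drive second at 18: fill all 40 → 10 left.
Meals first at 15: only 10 left, fill 10.
Total = 27×20 + 24×30 + 22×100 + 21×30 + 19×80 + 18×40 + 15×10 = 6480.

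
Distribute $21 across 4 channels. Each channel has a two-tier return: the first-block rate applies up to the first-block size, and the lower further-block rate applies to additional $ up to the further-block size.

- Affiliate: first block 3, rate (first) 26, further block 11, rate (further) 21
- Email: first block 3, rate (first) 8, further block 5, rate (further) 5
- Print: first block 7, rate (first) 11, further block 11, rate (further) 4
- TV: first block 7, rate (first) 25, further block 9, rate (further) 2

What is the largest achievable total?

Rank every tier by rate: Affiliate/tier1 26 > TV/tier1 25 > Affiliate/tier2 21 > Print/tier1 11 > Email/tier1 8 > Email/tier2 5 > Print/tier2 4 > TV/tier2 2.
Affiliate tier1 at 26: fill all 3 ; 18 left.
TV/tier1 (25): +7 ; 11 left.
Affiliate/tier2 (21): +11 ; 0 left.
Total = 26×3 + 25×7 + 21×11 = 484.

484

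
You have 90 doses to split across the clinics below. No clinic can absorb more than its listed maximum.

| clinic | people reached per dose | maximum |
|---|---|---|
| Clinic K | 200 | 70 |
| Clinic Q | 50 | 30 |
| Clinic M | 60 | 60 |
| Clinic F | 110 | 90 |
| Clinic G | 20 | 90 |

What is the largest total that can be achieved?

16200

Order the clinics by people reached per dose: Clinic K 200 > Clinic F 110 > Clinic M 60 > Clinic Q 50 > Clinic G 20.
Clinic K takes 70 to reach its cap of 70 → 20 left.
Only 20 left; Clinic F takes them to reach 20.
Total = 200×70 + 110×20 = 16200.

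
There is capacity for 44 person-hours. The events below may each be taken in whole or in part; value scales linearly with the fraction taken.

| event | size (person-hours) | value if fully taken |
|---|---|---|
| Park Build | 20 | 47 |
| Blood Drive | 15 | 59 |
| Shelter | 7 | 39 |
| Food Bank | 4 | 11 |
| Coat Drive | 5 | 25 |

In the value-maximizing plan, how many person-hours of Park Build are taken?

13

Sort by value density: Shelter 39/7≈5.57, Coat Drive 25/5≈5, Blood Drive 59/15≈3.93, Food Bank 11/4≈2.75, Park Build 47/20≈2.35.
All 7 person-hours of Shelter fit (value 39) → 37 remain.
Take all of Coat Drive (5 person-hours, value 25) → 32 person-hours left.
Blood Drive: take in full, 15 person-hours for value 59 → 17 left.
Take all of Food Bank (4 person-hours, value 11) → 13 person-hours left.
Fill the last 13 person-hours with part of Park Build: 13/20 of it earns 30.55.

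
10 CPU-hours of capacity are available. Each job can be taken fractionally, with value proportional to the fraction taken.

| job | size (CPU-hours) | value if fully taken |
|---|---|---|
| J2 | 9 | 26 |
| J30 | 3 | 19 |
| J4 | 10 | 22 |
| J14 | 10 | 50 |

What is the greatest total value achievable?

Rank by value-to-size ratio: J30 19/3≈6.33, J14 50/10≈5, J2 26/9≈2.89, J4 22/10≈2.2.
Take all of J30 (3 CPU-hours, value 19) — 7 CPU-hours left.
Fill the last 7 CPU-hours with part of J14: 7/10 of it earns 35.
Total value = 54.

54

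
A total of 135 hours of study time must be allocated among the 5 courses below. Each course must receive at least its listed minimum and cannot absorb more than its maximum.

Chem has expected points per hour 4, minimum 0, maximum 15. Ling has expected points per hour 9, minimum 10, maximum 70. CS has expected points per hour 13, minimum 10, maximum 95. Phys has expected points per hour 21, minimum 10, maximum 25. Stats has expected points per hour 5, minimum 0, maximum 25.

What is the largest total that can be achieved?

1895

Meeting every minimum uses 0+10+10+10+0 = 30 hours, leaving 105.
Rank by expected points per hour: Phys 21 > CS 13 > Ling 9 > Stats 5 > Chem 4.
Phys takes 15 more to reach its cap of 25 → 90 left.
Give CS 85 more to hit its cap of 95 → 5 left.
Only 5 left; Ling takes them to reach 15.
Total = 9×15 + 13×95 + 21×25 = 1895.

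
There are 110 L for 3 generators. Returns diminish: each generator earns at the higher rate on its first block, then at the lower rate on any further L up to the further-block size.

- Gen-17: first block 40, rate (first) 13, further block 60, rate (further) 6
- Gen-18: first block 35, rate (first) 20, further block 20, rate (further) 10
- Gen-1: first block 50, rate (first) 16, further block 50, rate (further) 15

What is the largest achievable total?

Rank every tier by rate: Gen-18/tier1 20 > Gen-1/tier1 16 > Gen-1/tier2 15 > Gen-17/tier1 13 > Gen-18/tier2 10 > Gen-17/tier2 6.
Fill Gen-18 tier1 block (35 at 20) → 75 left.
Gen-1/tier1 (16): +50 → 25 left.
Gen-1 tier2 at 15: only 25 left, fill 25.
Total = 20×35 + 16×50 + 15×25 = 1875.

1875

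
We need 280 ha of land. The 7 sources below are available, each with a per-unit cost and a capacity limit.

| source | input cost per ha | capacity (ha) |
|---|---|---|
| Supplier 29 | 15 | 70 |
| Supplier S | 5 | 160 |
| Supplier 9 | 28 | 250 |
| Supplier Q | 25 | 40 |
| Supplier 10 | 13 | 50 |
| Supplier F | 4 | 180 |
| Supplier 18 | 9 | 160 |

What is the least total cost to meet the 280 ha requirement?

Fill from the cheapest source first.
Take 180 from Supplier F at 4 — need 100 more.
Supplier S at 5: take 100 of its 160 — requirement met.
Supplier 18, Supplier 10, Supplier 29, Supplier Q, Supplier 9: unused.
Cost = 180×4 + 100×5 = 1220.

1220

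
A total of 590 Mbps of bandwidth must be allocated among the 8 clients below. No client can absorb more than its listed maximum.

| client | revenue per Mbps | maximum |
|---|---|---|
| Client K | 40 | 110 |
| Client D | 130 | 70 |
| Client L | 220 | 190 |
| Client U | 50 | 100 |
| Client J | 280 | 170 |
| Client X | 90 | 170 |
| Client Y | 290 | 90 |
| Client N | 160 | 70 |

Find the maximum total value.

135800

Rank by revenue per Mbps: Client Y 290 > Client J 280 > Client L 220 > Client N 160 > Client D 130 > Client X 90 > Client U 50 > Client K 40.
Give Client Y 90 to hit its cap of 90 ; 500 left.
Give Client J 170 to hit its cap of 170 ; 330 left.
Client L takes 190 to reach its cap of 190 ; 140 left.
Client N: +70 to 70 (cap) ; 70 left.
Client D: +70 to 70 (cap) ; 0 left.
Total = 130×70 + 220×190 + 280×170 + 290×90 + 160×70 = 135800.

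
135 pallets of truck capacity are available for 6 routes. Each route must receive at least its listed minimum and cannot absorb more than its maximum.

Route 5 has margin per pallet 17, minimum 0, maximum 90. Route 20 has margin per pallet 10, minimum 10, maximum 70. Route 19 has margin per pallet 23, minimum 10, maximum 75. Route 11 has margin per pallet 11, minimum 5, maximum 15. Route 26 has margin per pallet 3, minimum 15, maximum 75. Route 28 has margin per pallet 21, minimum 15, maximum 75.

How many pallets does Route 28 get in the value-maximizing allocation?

30

Meeting every minimum uses 0+10+10+5+15+15 = 55 pallets, leaving 80.
Order the routes by margin per pallet: Route 19 23 > Route 28 21 > Route 5 17 > Route 11 11 > Route 20 10 > Route 26 3.
Give Route 19 65 more to hit its cap of 75 — 15 left.
Route 28: +15 (room for 60) → 30. Pool exhausted.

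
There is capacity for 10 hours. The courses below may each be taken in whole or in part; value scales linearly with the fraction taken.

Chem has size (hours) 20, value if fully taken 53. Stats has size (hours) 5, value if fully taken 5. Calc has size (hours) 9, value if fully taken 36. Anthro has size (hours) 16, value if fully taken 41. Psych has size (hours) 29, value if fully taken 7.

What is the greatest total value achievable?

Best value per unit of size first: Calc 36/9≈4, Chem 53/20≈2.65, Anthro 41/16≈2.56, Stats 5/5≈1, Psych 7/29≈0.241.
All 9 hours of Calc fit (value 36) — 1 remain.
1 hours left: a 1/20 share of Chem gives 53×1/20 = 2.65.
Total value = 38.65.

38.65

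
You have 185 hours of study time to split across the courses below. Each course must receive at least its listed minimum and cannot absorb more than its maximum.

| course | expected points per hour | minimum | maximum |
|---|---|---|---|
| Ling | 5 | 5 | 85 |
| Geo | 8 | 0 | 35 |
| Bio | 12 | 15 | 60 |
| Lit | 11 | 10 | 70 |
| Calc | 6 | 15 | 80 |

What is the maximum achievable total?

Meeting every minimum uses 5+0+15+10+15 = 45 hours, leaving 140.
Rank by expected points per hour: Bio 12 > Lit 11 > Geo 8 > Calc 6 > Ling 5.
Bio takes 45 more to reach its cap of 60 — 95 left.
Give Lit 60 more to hit its cap of 70 — 35 left.
Geo: +35 to 35 (cap) — 0 left.
Total = 5×5 + 8×35 + 12×60 + 11×70 + 6×15 = 1885.

1885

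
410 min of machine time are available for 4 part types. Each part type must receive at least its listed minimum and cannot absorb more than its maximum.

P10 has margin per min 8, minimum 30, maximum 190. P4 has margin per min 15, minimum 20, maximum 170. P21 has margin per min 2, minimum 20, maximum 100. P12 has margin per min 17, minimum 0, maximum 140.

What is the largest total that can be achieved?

5610

Meeting every minimum uses 30+20+20+0 = 70 min, leaving 340.
Highest margin per min first: P12 17 > P4 15 > P10 8 > P21 2.
Give P12 140 more to hit its cap of 140 → 200 left.
P4: +150 to 170 (cap) → 50 left.
Only 50 left; P10 takes them to reach 80.
Total = 8×80 + 15×170 + 2×20 + 17×140 = 5610.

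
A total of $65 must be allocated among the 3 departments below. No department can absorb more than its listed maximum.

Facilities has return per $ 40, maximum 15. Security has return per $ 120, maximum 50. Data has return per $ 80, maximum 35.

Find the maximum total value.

7200

Highest return per $ first: Security 120 > Data 80 > Facilities 40.
Security takes 50 to reach its cap of 50 → 15 left.
Data has room for 35 but only 15 remain, so it gets 15.
Total = 120×50 + 80×15 = 7200.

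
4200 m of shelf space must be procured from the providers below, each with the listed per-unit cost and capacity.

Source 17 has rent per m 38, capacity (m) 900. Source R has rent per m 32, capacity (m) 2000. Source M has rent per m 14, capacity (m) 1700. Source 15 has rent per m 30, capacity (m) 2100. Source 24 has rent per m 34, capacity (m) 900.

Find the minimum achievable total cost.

Fill from the cheapest provider first.
Source M (14): use full 1700 → 2500 m to go.
Source 15 at 30: take all 2100 m → 400 still needed.
Source R (32): take the remaining 400 → done.
Source 24, Source 17: unused.
Cost = 1700×14 + 2100×30 + 400×32 = 99600.

99600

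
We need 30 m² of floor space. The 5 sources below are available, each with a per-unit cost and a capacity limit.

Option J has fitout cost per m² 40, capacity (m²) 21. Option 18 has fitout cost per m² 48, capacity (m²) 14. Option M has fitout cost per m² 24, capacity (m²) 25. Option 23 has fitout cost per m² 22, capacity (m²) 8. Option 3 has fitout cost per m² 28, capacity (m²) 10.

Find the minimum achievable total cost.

704

Cheapest first:
Option 23 (22): use full 8 → 22 m² to go.
Take 22 from Option M at 24 to finish.
Option 3, Option J, Option 18: unused.
Cost = 8×22 + 22×24 = 704.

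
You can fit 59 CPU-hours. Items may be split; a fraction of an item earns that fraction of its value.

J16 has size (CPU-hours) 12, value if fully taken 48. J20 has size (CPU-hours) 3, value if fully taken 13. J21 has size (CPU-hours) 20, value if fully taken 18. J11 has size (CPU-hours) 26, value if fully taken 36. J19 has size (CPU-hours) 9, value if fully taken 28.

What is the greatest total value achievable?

Rank by value-to-size ratio: J20 13/3≈4.33, J16 48/12≈4, J19 28/9≈3.11, J11 36/26≈1.38, J21 18/20≈0.9.
J20: take in full, 3 CPU-hours for value 13 → 56 left.
Take all of J16 (12 CPU-hours, value 48) → 44 CPU-hours left.
J19: take in full, 9 CPU-hours for value 28 → 35 left.
J11: take in full, 26 CPU-hours for value 36 → 9 left.
Only 9 CPU-hours remain; take 9/20 of J21 for value 18×9/20 = 8.1.
Total value = 133.1.

133.1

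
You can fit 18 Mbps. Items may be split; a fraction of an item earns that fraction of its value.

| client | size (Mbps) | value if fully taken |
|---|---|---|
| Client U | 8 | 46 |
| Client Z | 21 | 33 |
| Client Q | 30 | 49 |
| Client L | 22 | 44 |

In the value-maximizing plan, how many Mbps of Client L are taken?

Best value per unit of size first: Client U 46/8≈5.75, Client L 44/22≈2, Client Q 49/30≈1.63, Client Z 33/21≈1.57.
Take all of Client U (8 Mbps, value 46) — 10 Mbps left.
Fill the last 10 Mbps with part of Client L: 10/22 of it earns 20.

10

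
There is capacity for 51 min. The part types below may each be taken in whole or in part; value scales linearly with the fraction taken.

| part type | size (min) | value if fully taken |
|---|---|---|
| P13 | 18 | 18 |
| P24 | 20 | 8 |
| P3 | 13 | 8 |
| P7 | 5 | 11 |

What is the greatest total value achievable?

43

Sort by value density: P7 11/5≈2.2, P13 18/18≈1, P3 8/13≈0.615, P24 8/20≈0.4.
P7: take in full, 5 min for value 11 → 46 left.
All 18 min of P13 fit (value 18) → 28 remain.
P3: take in full, 13 min for value 8 → 15 left.
15 min left: a 15/20 share of P24 gives 8×15/20 = 6.
Total value = 43.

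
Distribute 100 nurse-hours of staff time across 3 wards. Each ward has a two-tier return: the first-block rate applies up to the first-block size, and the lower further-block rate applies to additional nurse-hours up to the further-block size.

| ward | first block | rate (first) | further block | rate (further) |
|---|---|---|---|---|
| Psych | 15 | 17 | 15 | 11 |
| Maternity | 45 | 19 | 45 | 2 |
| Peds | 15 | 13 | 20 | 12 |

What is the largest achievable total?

Rank every tier by rate: Maternity/T1 19 > Psych/T1 17 > Peds/T1 13 > Peds/T2 12 > Psych/T2 11 > Maternity/T2 2.
Maternity T1 at 19: fill all 45 → 55 left.
Fill Psych T1 block (15 at 17) → 40 left.
Peds T1 at 13: fill all 15 → 25 left.
Peds T2 at 12: fill all 20 → 5 left.
5 remain; put them into Psych T2 at 11.
Total = 19×45 + 17×15 + 13×15 + 12×20 + 11×5 = 1600.

1600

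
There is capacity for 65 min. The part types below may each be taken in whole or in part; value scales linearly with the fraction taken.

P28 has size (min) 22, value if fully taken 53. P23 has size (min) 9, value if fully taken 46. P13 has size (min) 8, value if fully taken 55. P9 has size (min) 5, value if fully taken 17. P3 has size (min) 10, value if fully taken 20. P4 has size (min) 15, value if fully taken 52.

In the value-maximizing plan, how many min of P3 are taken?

6

Rank by value-to-size ratio: P13 55/8≈6.88, P23 46/9≈5.11, P4 52/15≈3.47, P9 17/5≈3.4, P28 53/22≈2.41, P3 20/10≈2.
All 8 min of P13 fit (value 55) ; 57 remain.
P23: take in full, 9 min for value 46 ; 48 left.
P4: take in full, 15 min for value 52 ; 33 left.
All 5 min of P9 fit (value 17) ; 28 remain.
Take all of P28 (22 min, value 53) ; 6 min left.
Only 6 min remain; take 6/10 of P3 for value 20×6/10 = 12.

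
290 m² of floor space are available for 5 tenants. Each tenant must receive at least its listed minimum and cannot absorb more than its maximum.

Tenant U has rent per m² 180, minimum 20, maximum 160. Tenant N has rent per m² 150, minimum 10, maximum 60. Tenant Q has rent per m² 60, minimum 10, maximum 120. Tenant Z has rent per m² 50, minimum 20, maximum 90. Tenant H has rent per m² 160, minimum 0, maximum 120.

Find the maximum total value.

46300

Meeting every minimum uses 20+10+10+20+0 = 60 m², leaving 230.
Highest rent per m² first: Tenant U 180 > Tenant H 160 > Tenant N 150 > Tenant Q 60 > Tenant Z 50.
Give Tenant U 140 more to hit its cap of 160 → 90 left.
Only 90 left; Tenant H takes them to reach 90.
Total = 180×160 + 150×10 + 60×10 + 50×20 + 160×90 = 46300.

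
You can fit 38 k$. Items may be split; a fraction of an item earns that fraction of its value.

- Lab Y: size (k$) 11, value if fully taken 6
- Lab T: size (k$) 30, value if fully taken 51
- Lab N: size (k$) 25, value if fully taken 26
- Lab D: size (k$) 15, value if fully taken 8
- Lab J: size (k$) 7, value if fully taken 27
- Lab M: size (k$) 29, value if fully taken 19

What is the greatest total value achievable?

79.04

Best value per unit of size first: Lab J 27/7≈3.86, Lab T 51/30≈1.7, Lab N 26/25≈1.04, Lab M 19/29≈0.655, Lab Y 6/11≈0.545, Lab D 8/15≈0.533.
All 7 k$ of Lab J fit (value 27) → 31 remain.
Lab T: take in full, 30 k$ for value 51 → 1 left.
1 k$ left: a 1/25 share of Lab N gives 26×1/25 = 1.04.
Total value = 79.04.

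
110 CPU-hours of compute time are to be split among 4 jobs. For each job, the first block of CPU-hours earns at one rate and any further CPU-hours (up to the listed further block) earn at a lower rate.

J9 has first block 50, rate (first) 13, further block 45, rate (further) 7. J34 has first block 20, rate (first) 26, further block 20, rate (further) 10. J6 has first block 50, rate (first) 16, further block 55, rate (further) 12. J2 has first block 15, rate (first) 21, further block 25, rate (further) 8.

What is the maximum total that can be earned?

Rank every tier by rate: J34/first 26 > J2/first 21 > J6/first 16 > J9/first 13 > J6/second 12 > J34/second 10 > J2/second 8 > J9/second 7.
J34/first (26): +20 — 90 left.
J2 first at 21: fill all 15 — 75 left.
J6/first (16): +50 — 25 left.
25 remain; put them into J9 first at 13.
Total = 26×20 + 21×15 + 16×50 + 13×25 = 1960.

1960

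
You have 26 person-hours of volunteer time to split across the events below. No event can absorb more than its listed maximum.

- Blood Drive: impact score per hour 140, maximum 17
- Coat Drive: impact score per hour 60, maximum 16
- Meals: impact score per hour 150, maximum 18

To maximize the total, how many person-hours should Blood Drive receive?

Highest impact score per hour first: Meals 150 > Blood Drive 140 > Coat Drive 60.
Meals: +18 to 18 (cap) — 8 left.
Blood Drive: +8 (room for 17) → 8. Pool exhausted.

8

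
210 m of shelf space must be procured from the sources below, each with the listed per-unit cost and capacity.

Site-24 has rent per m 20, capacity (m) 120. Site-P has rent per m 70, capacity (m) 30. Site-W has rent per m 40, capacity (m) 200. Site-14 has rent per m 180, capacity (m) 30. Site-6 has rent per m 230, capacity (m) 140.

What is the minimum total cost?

Fill from the cheapest source first.
Take 120 from Site-24 at 20 → need 90 more.
Take 90 from Site-W at 40 to finish.
Site-P, Site-14, Site-6: unused.
Cost = 120×20 + 90×40 = 6000.

6000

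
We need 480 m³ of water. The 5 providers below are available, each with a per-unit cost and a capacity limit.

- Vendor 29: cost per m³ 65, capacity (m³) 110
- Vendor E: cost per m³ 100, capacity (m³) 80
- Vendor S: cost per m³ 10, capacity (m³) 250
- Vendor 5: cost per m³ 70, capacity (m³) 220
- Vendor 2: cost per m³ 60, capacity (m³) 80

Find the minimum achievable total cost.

Use providers in increasing cost order.
Vendor S (10): use full 250 ; 230 m³ to go.
Take 80 from Vendor 2 at 60 ; need 150 more.
Take 110 from Vendor 29 at 65 ; need 40 more.
Vendor 5 at 70: take 40 of its 220 ; requirement met.
Vendor E: unused.
Cost = 250×10 + 80×60 + 110×65 + 40×70 = 17250.

17250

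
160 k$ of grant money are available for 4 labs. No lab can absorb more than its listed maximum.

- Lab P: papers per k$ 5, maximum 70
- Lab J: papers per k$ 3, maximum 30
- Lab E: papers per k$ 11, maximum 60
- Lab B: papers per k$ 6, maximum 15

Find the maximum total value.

Rank by papers per k$: Lab E 11 > Lab B 6 > Lab P 5 > Lab J 3.
Lab E takes 60 to reach its cap of 60 → 100 left.
Lab B takes 15 to reach its cap of 15 → 85 left.
Give Lab P 70 to hit its cap of 70 → 15 left.
Lab J: +15 (room for 30) → 15. Pool exhausted.
Total = 5×70 + 3×15 + 11×60 + 6×15 = 1145.

1145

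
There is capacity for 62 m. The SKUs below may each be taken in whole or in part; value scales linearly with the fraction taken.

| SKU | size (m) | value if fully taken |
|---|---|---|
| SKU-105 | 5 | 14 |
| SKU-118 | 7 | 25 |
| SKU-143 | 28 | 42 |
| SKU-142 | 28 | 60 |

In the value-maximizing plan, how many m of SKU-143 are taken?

Rank by value-to-size ratio: SKU-118 25/7≈3.57, SKU-105 14/5≈2.8, SKU-142 60/28≈2.14, SKU-143 42/28≈1.5.
SKU-118: take in full, 7 m for value 25 → 55 left.
All 5 m of SKU-105 fit (value 14) → 50 remain.
SKU-142: take in full, 28 m for value 60 → 22 left.
Only 22 m remain; take 22/28 of SKU-143 for value 42×22/28 = 33.

22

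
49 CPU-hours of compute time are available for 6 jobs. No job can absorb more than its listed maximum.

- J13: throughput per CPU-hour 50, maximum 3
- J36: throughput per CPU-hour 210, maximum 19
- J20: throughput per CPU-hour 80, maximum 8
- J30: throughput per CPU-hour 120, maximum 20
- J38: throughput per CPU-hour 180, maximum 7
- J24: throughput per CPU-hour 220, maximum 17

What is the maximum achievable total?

9710

Rank by throughput per CPU-hour: J24 220 > J36 210 > J38 180 > J30 120 > J20 80 > J13 50.
Give J24 17 to hit its cap of 17 ; 32 left.
Give J36 19 to hit its cap of 19 ; 13 left.
J38 takes 7 to reach its cap of 7 ; 6 left.
J30 has room for 20 but only 6 remain, so it gets 6.
Total = 210×19 + 120×6 + 180×7 + 220×17 = 9710.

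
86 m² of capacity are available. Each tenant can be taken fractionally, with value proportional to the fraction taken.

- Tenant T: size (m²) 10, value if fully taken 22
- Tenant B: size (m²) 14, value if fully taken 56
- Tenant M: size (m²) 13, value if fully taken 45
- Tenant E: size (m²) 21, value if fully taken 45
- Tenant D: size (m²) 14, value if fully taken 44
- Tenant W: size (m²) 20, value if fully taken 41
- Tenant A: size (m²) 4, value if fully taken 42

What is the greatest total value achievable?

Rank by value-to-size ratio: Tenant A 42/4≈10.5, Tenant B 56/14≈4, Tenant M 45/13≈3.46, Tenant D 44/14≈3.14, Tenant T 22/10≈2.2, Tenant E 45/21≈2.14, Tenant W 41/20≈2.05.
All 4 m² of Tenant A fit (value 42) → 82 remain.
All 14 m² of Tenant B fit (value 56) → 68 remain.
Take all of Tenant M (13 m², value 45) → 55 m² left.
Tenant D: take in full, 14 m² for value 44 → 41 left.
Take all of Tenant T (10 m², value 22) → 31 m² left.
Take all of Tenant E (21 m², value 45) → 10 m² left.
Only 10 m² remain; take 10/20 of Tenant W for value 41×10/20 = 20.5.
Total value = 274.5.

274.5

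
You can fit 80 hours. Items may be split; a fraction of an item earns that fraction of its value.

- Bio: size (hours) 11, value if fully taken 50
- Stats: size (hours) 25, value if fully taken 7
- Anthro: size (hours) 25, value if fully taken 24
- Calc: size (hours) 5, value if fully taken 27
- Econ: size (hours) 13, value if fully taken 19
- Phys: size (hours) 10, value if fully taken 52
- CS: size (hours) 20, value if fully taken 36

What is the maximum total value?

Best value per unit of size first: Calc 27/5≈5.4, Phys 52/10≈5.2, Bio 50/11≈4.55, CS 36/20≈1.8, Econ 19/13≈1.46, Anthro 24/25≈0.96, Stats 7/25≈0.28.
All 5 hours of Calc fit (value 27) → 75 remain.
All 10 hours of Phys fit (value 52) → 65 remain.
All 11 hours of Bio fit (value 50) → 54 remain.
CS: take in full, 20 hours for value 36 → 34 left.
All 13 hours of Econ fit (value 19) → 21 remain.
Only 21 hours remain; take 21/25 of Anthro for value 24×21/25 = 20.16.
Total value = 204.16.

204.16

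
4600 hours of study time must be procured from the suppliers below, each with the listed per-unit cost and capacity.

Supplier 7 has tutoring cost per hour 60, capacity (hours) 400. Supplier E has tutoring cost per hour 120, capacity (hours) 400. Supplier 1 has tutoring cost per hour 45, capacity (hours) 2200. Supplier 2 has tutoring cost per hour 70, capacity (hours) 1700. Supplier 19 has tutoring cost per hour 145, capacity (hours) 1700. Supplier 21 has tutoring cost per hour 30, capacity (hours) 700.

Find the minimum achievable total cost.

235000

Fill from the cheapest supplier first.
Supplier 21 (30): use full 700 → 3900 hours to go.
Supplier 1 (45): use full 2200 → 1700 hours to go.
Supplier 7 at 60: take all 400 hours → 1300 still needed.
Supplier 2 at 70: take 1300 of its 1700 → requirement met.
Supplier E, Supplier 19: unused.
Cost = 700×30 + 2200×45 + 400×60 + 1300×70 = 235000.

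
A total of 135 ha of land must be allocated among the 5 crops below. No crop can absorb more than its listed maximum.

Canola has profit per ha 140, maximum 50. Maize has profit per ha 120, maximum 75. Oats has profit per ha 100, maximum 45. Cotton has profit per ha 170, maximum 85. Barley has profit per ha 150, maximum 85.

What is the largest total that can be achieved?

Rank by profit per ha: Cotton 170 > Barley 150 > Canola 140 > Maize 120 > Oats 100.
Give Cotton 85 to hit its cap of 85 ; 50 left.
Barley has room for 85 but only 50 remain, so it gets 50.
Total = 170×85 + 150×50 = 21950.

21950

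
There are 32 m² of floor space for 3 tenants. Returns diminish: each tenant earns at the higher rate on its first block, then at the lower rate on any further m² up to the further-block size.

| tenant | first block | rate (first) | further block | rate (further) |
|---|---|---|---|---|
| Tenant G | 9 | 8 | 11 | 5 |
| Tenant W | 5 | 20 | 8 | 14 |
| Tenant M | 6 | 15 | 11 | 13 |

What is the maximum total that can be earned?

461

Order all 6 blocks by rate: Tenant W/first 20 > Tenant M/first 15 > Tenant W/second 14 > Tenant M/second 13 > Tenant G/first 8 > Tenant G/second 5.
Tenant W/first (20): +5 — 27 left.
Tenant M first at 15: fill all 6 — 21 left.
Fill Tenant W second block (8 at 14) — 13 left.
Tenant M second at 13: fill all 11 — 2 left.
2 remain; put them into Tenant G first at 8.
Total = 20×5 + 15×6 + 14×8 + 13×11 + 8×2 = 461.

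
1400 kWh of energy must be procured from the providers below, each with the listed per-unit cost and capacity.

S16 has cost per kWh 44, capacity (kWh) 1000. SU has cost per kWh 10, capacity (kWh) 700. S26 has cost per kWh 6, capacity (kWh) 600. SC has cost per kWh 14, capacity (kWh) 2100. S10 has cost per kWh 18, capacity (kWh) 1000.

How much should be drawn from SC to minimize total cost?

100

Fill from the cheapest provider first.
S26 (6): use full 600 — 800 kWh to go.
SU at 10: take all 700 kWh — 100 still needed.
SC (14): take the remaining 100 — done.
S10, S16: unused.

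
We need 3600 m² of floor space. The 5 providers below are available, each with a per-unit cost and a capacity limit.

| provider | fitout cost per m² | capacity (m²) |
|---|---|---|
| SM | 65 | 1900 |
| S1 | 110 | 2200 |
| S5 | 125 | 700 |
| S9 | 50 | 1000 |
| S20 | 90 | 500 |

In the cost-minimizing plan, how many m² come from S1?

200

Cheapest first:
Take 1000 from S9 at 50 ; need 2600 more.
Take 1900 from SM at 65 ; need 700 more.
S20 (90): use full 500 ; 200 m² to go.
S1 at 110: take 200 of its 2200 ; requirement met.
S5: unused.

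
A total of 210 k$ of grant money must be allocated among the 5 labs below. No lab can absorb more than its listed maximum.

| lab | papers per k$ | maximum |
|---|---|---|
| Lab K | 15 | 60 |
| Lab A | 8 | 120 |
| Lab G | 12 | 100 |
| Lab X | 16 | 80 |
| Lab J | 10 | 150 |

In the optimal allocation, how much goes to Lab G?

Rank by papers per k$: Lab X 16 > Lab K 15 > Lab G 12 > Lab J 10 > Lab A 8.
Lab X takes 80 to reach its cap of 80 → 130 left.
Lab K takes 60 to reach its cap of 60 → 70 left.
Only 70 left; Lab G takes them to reach 70.

70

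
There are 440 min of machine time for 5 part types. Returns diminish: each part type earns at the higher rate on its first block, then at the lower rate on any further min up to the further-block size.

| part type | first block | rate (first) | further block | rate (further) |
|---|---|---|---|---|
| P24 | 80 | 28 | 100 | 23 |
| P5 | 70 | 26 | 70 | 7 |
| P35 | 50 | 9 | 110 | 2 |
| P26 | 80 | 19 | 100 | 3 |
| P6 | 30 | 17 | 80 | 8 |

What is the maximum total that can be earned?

Treat each block as its own option and order by rate: P24/first 28 > P5/first 26 > P24/second 23 > P26/first 19 > P6/first 17 > P35/first 9 > P6/second 8 > P5/second 7 > P26/second 3 > P35/second 2.
P24/first (28): +80 — 360 left.
P5 first at 26: fill all 70 — 290 left.
P24/second (23): +100 — 190 left.
Fill P26 first block (80 at 19) — 110 left.
P6 first at 17: fill all 30 — 80 left.
Fill P35 first block (50 at 9) — 30 left.
P6 second at 8: only 30 left, fill 30.
Total = 28×80 + 26×70 + 23×100 + 19×80 + 17×30 + 9×50 + 8×30 = 9080.

9080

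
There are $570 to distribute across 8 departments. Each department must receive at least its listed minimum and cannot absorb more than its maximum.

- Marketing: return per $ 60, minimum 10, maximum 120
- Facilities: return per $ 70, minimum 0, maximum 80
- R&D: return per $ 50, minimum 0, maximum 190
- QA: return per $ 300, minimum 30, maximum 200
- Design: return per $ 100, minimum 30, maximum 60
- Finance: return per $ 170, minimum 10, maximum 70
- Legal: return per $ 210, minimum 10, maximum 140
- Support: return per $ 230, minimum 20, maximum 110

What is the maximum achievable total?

Meeting every minimum uses 10+0+0+30+30+10+10+20 = 110 $, leaving 460.
Highest return per $ first: QA 300 > Support 230 > Legal 210 > Finance 170 > Design 100 > Facilities 70 > Marketing 60 > R&D 50.
QA: +170 to 200 (cap) ; 290 left.
Give Support 90 more to hit its cap of 110 ; 200 left.
Legal takes 130 more to reach its cap of 140 ; 70 left.
Finance takes 60 more to reach its cap of 70 ; 10 left.
Design has room for 30 more but only 10 remain, so it gets 40.
Total = 60×10 + 300×200 + 100×40 + 170×70 + 210×140 + 230×110 = 131200.

131200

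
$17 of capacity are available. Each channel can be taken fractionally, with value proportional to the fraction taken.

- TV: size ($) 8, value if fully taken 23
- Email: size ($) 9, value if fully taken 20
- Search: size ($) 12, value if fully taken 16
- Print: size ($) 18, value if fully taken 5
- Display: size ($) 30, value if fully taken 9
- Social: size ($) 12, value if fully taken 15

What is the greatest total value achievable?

43

Best value per unit of size first: TV 23/8≈2.88, Email 20/9≈2.22, Search 16/12≈1.33, Social 15/12≈1.25, Display 9/30≈0.3, Print 5/18≈0.278.
Take all of TV (8 $, value 23) → 9 $ left.
Take all of Email (9 $, value 20) → 0 $ left.
Total value = 43.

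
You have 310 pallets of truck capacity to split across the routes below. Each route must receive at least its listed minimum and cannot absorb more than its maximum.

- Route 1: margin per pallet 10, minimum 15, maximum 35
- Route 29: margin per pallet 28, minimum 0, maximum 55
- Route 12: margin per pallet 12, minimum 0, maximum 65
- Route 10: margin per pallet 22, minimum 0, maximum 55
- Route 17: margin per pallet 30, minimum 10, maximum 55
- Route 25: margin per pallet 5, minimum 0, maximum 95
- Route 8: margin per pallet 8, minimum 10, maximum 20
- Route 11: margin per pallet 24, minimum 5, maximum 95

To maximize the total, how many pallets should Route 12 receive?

25

Meeting every minimum uses 15+0+0+0+10+0+10+5 = 40 pallets, leaving 270.
Rank by margin per pallet: Route 17 30 > Route 29 28 > Route 11 24 > Route 10 22 > Route 12 12 > Route 1 10 > Route 8 8 > Route 25 5.
Give Route 17 45 more to hit its cap of 55 ; 225 left.
Route 29: +55 to 55 (cap) ; 170 left.
Route 11 takes 90 more to reach its cap of 95 ; 80 left.
Give Route 10 55 more to hit its cap of 55 ; 25 left.
Only 25 left; Route 12 takes them to reach 25.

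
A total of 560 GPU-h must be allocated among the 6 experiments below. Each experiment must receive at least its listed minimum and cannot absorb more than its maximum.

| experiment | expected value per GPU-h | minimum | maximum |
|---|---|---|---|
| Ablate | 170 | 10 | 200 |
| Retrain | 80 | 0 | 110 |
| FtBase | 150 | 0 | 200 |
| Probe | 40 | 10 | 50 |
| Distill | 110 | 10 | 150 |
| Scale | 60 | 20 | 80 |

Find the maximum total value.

Meeting every minimum uses 10+0+0+10+10+20 = 50 GPU-h, leaving 510.
Rank by expected value per GPU-h: Ablate 170 > FtBase 150 > Distill 110 > Retrain 80 > Scale 60 > Probe 40.
Ablate: +190 to 200 (cap) — 320 left.
Give FtBase 200 more to hit its cap of 200 — 120 left.
Only 120 left; Distill takes them to reach 130.
Total = 170×200 + 150×200 + 40×10 + 110×130 + 60×20 = 79900.

79900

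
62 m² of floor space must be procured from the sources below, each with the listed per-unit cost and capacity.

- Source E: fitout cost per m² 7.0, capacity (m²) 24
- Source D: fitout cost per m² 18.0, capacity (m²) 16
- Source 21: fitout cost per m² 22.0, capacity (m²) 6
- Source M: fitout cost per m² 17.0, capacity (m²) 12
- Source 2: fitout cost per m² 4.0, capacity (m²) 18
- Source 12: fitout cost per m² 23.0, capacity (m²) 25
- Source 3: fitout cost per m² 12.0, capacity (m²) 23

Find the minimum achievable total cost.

Fill from the cheapest source first.
Take 18 from Source 2 at 4.0 → need 44 more.
Take 24 from Source E at 7.0 → need 20 more.
Take 20 from Source 3 at 12.0 to finish.
Source M, Source D, Source 21, Source 12: unused.
Cost = 18×4.0 + 24×7.0 + 20×12.0 = 480.

480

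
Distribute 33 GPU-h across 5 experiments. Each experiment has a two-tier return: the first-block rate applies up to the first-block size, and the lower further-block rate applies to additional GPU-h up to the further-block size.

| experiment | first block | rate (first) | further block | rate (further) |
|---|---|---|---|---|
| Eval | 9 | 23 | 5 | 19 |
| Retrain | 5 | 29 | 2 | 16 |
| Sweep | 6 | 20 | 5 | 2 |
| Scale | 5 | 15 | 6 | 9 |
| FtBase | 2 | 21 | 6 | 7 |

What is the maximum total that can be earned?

Treat each block as its own option and order by rate: Retrain/first 29 > Eval/first 23 > FtBase/first 21 > Sweep/first 20 > Eval/second 19 > Retrain/second 16 > Scale/first 15 > Scale/second 9 > FtBase/second 7 > Sweep/second 2.
Retrain first at 29: fill all 5 ; 28 left.
Eval first at 23: fill all 9 ; 19 left.
Fill FtBase first block (2 at 21) ; 17 left.
Sweep/first (20): +6 ; 11 left.
Eval second at 19: fill all 5 ; 6 left.
Fill Retrain second block (2 at 16) ; 4 left.
4 remain; put them into Scale first at 15.
Total = 29×5 + 23×9 + 21×2 + 20×6 + 19×5 + 16×2 + 15×4 = 701.

701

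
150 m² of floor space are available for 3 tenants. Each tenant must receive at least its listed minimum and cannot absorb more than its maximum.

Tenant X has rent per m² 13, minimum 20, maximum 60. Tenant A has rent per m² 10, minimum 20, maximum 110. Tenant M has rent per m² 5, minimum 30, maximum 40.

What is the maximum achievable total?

1530

Meeting every minimum uses 20+20+30 = 70 m², leaving 80.
Order the tenants by rent per m²: Tenant X 13 > Tenant A 10 > Tenant M 5.
Give Tenant X 40 more to hit its cap of 60 → 40 left.
Tenant A has room for 90 more but only 40 remain, so it gets 60.
Total = 13×60 + 10×60 + 5×30 = 1530.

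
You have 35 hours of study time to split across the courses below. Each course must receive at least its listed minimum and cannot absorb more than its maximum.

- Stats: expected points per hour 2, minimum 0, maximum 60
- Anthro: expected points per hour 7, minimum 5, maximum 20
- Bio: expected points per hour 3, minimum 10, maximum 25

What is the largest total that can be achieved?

185

Meeting every minimum uses 0+5+10 = 15 hours, leaving 20.
Rank by expected points per hour: Anthro 7 > Bio 3 > Stats 2.
Anthro takes 15 more to reach its cap of 20 → 5 left.
Bio: +5 (room for 15) → 15. Pool exhausted.
Total = 7×20 + 3×15 = 185.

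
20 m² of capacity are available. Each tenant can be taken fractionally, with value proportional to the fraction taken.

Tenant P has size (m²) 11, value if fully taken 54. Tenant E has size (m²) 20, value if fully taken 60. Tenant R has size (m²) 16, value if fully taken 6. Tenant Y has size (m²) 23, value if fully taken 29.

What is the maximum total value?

81

Best value per unit of size first: Tenant P 54/11≈4.91, Tenant E 60/20≈3, Tenant Y 29/23≈1.26, Tenant R 6/16≈0.375.
Take all of Tenant P (11 m², value 54) → 9 m² left.
9 m² left: a 9/20 share of Tenant E gives 60×9/20 = 27.
Total value = 81.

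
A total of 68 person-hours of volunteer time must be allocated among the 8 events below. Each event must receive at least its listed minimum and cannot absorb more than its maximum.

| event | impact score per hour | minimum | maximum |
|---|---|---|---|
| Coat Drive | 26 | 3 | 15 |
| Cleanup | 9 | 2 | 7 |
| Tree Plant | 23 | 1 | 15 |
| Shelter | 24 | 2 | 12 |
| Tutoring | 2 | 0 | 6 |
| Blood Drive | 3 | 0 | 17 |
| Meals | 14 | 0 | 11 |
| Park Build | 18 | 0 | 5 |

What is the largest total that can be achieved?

1339

Meeting every minimum uses 3+2+1+2+0+0+0+0 = 8 person-hours, leaving 60.
Order the events by impact score per hour: Coat Drive 26 > Shelter 24 > Tree Plant 23 > Park Build 18 > Meals 14 > Cleanup 9 > Blood Drive 3 > Tutoring 2.
Give Coat Drive 12 more to hit its cap of 15 — 48 left.
Shelter: +10 to 12 (cap) — 38 left.
Tree Plant takes 14 more to reach its cap of 15 — 24 left.
Park Build: +5 to 5 (cap) — 19 left.
Meals: +11 to 11 (cap) — 8 left.
Give Cleanup 5 more to hit its cap of 7 — 3 left.
Blood Drive has room for 17 more but only 3 remain, so it gets 3.
Total = 26×15 + 9×7 + 23×15 + 24×12 + 3×3 + 14×11 + 18×5 = 1339.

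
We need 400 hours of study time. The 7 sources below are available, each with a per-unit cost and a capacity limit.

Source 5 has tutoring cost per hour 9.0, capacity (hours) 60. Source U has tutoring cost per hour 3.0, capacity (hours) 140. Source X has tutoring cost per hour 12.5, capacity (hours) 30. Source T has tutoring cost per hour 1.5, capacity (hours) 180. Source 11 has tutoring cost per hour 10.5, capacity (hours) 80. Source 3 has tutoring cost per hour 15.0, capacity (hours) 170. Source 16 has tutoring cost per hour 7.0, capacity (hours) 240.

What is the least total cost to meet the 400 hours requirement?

Use sources in increasing cost order.
Source T (1.5): use full 180 ; 220 hours to go.
Source U at 3.0: take all 140 hours ; 80 still needed.
Source 16 at 7.0: take 80 of its 240 ; requirement met.
Source 5, Source 11, Source X, Source 3: unused.
Cost = 180×1.5 + 140×3.0 + 80×7.0 = 1250.

1250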